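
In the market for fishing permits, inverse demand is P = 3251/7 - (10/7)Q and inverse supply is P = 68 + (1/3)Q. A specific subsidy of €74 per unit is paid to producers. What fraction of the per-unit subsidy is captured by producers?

Pre-subsidy: 3251/7 - (10/7)Q = 68 + (1/3)Q gives Q* = 225 and P* = 143.
With the subsidy, sellers receive Ps = Pb + 74 for each unit, where Pb is the price buyers pay.
On the curves, Pb = 3251/7 - (10/7)Q and Ps = 68 + (1/3)Q; the wedge Ps − Pb = 74 gives 68 + (1/3)Q − (3251/7 - (10/7)Q) = 74, so Q' = 267.
Then Pb = 3251/7 − (10/7)·267 = 83 and Ps = 68 + (1/3)·267 = 157.
Buyers' price falls by P* − Pb = 143 − 83 = 60; sellers' price rises by Ps − P* = 157 − 143 = 14.
So producers capture 14/74 = 7/37 of each unit of subsidy.

Producer share = 7/37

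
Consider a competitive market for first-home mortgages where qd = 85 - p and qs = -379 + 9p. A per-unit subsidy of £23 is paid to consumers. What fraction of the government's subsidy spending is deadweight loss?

Pre-subsidy: 85 - p = -379 + 9p gives p* = 46.4, q* = 38.6.
With the rebate, buyers effectively pay pb = ps − 23, where ps is the price sellers receive.
Demand in terms of ps becomes qd = 85 − 1(ps − 23) = 108 - ps. Setting this equal to supply: 108 - ps = -379 + 9ps, so ps = 48.7.
Buyers pay pb = 48.7 − 23 = 25.7; q' = -379 + 9·48.7 = 59.3.
ΔCS = ½(38.6 + 59.3)(46.4 − 25.7) = 1013.265; ΔPS = ½(38.6 + 59.3)(48.7 − 46.4) = 112.585.
Government spending = 23 × 59.3 = 1363.9.
DWL = ½ × 23 × (59.3 − 38.6) = 238.05; fraction = 238.05 / 1363.9 = 207/1186.

DWL / government spending = 207/1186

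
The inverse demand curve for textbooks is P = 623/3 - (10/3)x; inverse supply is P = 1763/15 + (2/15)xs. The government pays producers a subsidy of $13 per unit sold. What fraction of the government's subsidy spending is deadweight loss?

DWL / government spending = 15/238

Pre-subsidy: 623/3 - (10/3)x = 1763/15 + (2/15)x gives x* = 26 and P* = 121.
With the subsidy, sellers receive Ps = Pb + 13 for each unit, where Pb is the price buyers pay.
On the curves, Pb = 623/3 - (10/3)x and Ps = 1763/15 + (2/15)x; the wedge Ps − Pb = 13 gives 1763/15 + (2/15)x − (623/3 - (10/3)x) = 13, so x' = 29.75.
Then Pb = 623/3 − (10/3)·29.75 = 108.5 and Ps = 1763/15 + (2/15)·29.75 = 121.5.
ΔCS = ½(26 + 29.75)(121 − 108.5) = 348.4375; ΔPS = ½(26 + 29.75)(121.5 − 121) = 13.9375.
Government spending = 13 × 29.75 = 386.75.
DWL = ½ × 13 × (29.75 − 26) = 24.375; fraction = 24.375 / 386.75 = 15/238.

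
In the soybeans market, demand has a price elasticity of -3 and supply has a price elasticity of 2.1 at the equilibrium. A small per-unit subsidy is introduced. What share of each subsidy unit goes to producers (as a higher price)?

For a small subsidy around the equilibrium, the benefit split depends on the relative slopes, which at a point are proportional to the elasticities.
Buyer share = εs/(εs + |εd|) = 2.1/(2.1 + 3) = 7/17; seller share = |εd|/(εs + |εd|) = 10/17.
So producers capture 10/17 of the subsidy.

Producer share = 10/17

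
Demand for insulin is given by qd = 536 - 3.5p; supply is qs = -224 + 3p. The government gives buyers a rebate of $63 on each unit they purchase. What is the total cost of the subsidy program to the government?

Pre-subsidy: 536 - 3.5p = -224 + 3p gives p* = 1520/13, q* = 1648/13.
With the rebate, buyers effectively pay pb = ps − 63, where ps is the price sellers receive.
Demand in terms of ps becomes qd = 536 − 3.5(ps − 63) = 756.5 - 3.5ps. Setting this equal to supply: 756.5 - 3.5ps = -224 + 3ps, so ps = 1961/13.
Buyers pay pb = 1961/13 − 63 = 1142/13; q' = -224 + 3·(1961/13) = 2971/13.
Government outlay = subsidy × quantity = 63 × 2971/13 = 187173/13.

Government cost = 187173/13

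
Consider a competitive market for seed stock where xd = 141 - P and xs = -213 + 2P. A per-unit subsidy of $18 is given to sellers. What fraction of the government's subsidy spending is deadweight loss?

DWL / government spending = 6/35

Pre-subsidy: 141 - P = -213 + 2P gives P* = 118, x* = 23.
With the subsidy, sellers receive Ps = Pb + 18 for each unit, where Pb is the price buyers pay.
Supply in terms of Pb becomes xs = -213 + 2(Pb + 18) = -177 + 2Pb. Setting this equal to demand: 141 - Pb = -177 + 2Pb, so Pb = 106.
Sellers receive Ps = 106 + 18 = 124; x' = 141 − 1·106 = 35.
ΔCS = ½(23 + 35)(118 − 106) = 348; ΔPS = ½(23 + 35)(124 − 118) = 174.
Government spending = 18 × 35 = 630.
DWL = ½ × 18 × (35 − 23) = 108; fraction = 108 / 630 = 6/35.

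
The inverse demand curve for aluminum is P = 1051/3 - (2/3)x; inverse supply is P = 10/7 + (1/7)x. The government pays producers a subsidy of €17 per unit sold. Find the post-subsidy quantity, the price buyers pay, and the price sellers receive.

Pre-subsidy: 1051/3 - (2/3)x = 10/7 + (1/7)x gives x* = 431 and P* = 63.
With the subsidy, sellers receive Ps = Pb + 17 for each unit, where Pb is the price buyers pay.
On the curves, Pb = 1051/3 - (2/3)x and Ps = 10/7 + (1/7)x; the wedge Ps − Pb = 17 gives 10/7 + (1/7)x − (1051/3 - (2/3)x) = 17, so x' = 452.
Then Pb = 1051/3 − (2/3)·452 = 49 and Ps = 10/7 + (1/7)·452 = 66.

x' = 452; buyers pay €49; sellers receive €66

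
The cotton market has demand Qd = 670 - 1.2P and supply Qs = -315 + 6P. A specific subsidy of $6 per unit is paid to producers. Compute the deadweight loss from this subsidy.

Deadweight loss = $18

Pre-subsidy: 670 - 1.2P = -315 + 6P gives P* = 4925/36, Q* = 3035/6.
With the subsidy, sellers receive Ps = Pb + 6 for each unit, where Pb is the price buyers pay.
Supply in terms of Pb becomes Qs = -315 + 6(Pb + 6) = -279 + 6Pb. Setting this equal to demand: 670 - 1.2Pb = -279 + 6Pb, so Pb = 4745/36.
Sellers receive Ps = 4745/36 + 6 = 4961/36; Q' = 670 − 1.2·(4745/36) = 3071/6.
The subsidy expands output by 3071/6 − 3035/6 = 6 past the efficient level; on those units the gap between marginal cost and willingness to pay runs from 0 up to 6.
DWL = ½ × 6 × 6 = 18.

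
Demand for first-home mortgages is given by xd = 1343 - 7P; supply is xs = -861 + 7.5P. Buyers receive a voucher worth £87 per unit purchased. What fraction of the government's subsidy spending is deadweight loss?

DWL / government spending = 35/132

Pre-subsidy: 1343 - 7P = -861 + 7.5P gives P* = 152, x* = 279.
With the rebate, buyers effectively pay Pb = Ps − 87, where Ps is the price sellers receive.
Demand in terms of Ps becomes xd = 1343 − 7(Ps − 87) = 1952 - 7Ps. Setting this equal to supply: 1952 - 7Ps = -861 + 7.5Ps, so Ps = 194.
Buyers pay Pb = 194 − 87 = 107; x' = -861 + 7.5·194 = 594.
ΔCS = ½(279 + 594)(152 − 107) = 19642.5; ΔPS = ½(279 + 594)(194 − 152) = 18333.
Government spending = 87 × 594 = 51678.
DWL = ½ × 87 × (594 − 279) = 13702.5; fraction = 13702.5 / 51678 = 35/132.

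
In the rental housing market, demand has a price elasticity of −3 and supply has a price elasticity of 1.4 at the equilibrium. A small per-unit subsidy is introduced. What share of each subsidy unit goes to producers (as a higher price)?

Producer share = 15/22

For a small subsidy around the equilibrium, the benefit split depends on the relative slopes, which at a point are proportional to the elasticities.
Buyer share = εs/(εs + |εd|) = 1.4/(1.4 + 3) = 7/22; seller share = |εd|/(εs + |εd|) = 15/22.
So producers capture 15/22 of the subsidy.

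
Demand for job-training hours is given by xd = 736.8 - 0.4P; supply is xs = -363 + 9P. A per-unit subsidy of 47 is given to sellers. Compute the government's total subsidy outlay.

Government cost = 33276

Pre-subsidy: 736.8 - 0.4P = -363 + 9P gives P* = 117, x* = 690.
With the subsidy, sellers receive Ps = Pb + 47 for each unit, where Pb is the price buyers pay.
Supply in terms of Pb becomes xs = -363 + 9(Pb + 47) = 60 + 9Pb. Setting this equal to demand: 736.8 - 0.4Pb = 60 + 9Pb, so Pb = 72.
Sellers receive Ps = 72 + 47 = 119; x' = 736.8 − 0.4·72 = 708.
Government outlay = subsidy × quantity = 47 × 708 = 33276.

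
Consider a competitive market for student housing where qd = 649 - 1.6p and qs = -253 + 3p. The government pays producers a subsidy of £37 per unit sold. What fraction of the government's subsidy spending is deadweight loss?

Pre-subsidy: 649 - 1.6p = -253 + 3p gives p* = 4510/23, q* = 7711/23.
With the subsidy, sellers receive ps = pb + 37 for each unit, where pb is the price buyers pay.
Supply in terms of pb becomes qs = -253 + 3(pb + 37) = -142 + 3pb. Setting this equal to demand: 649 - 1.6pb = -142 + 3pb, so pb = 3955/23.
Sellers receive ps = 3955/23 + 37 = 4806/23; q' = 649 − 1.6·(3955/23) = 8599/23.
ΔCS = ½(7711/23 + 8599/23)(4510/23 − 3955/23) = 4526025/529; ΔPS = ½(7711/23 + 8599/23)(4806/23 − 4510/23) = 2413880/529.
Government spending = 37 × 8599/23 = 318163/23.
DWL = ½ × 37 × (8599/23 − 7711/23) = 16428/23; fraction = (16428/23) / (318163/23) = 444/8599.

DWL / government spending = 444/8599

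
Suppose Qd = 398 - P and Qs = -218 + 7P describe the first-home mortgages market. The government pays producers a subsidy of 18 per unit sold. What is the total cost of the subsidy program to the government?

Pre-subsidy: 398 - P = -218 + 7P gives P* = 77, Q* = 321.
With the subsidy, sellers receive Ps = Pb + 18 for each unit, where Pb is the price buyers pay.
Supply in terms of Pb becomes Qs = -218 + 7(Pb + 18) = -92 + 7Pb. Setting this equal to demand: 398 - Pb = -92 + 7Pb, so Pb = 61.25.
Sellers receive Ps = 61.25 + 18 = 79.25; Q' = 398 − 1·61.25 = 336.75.
Government outlay = subsidy × quantity = 18 × 336.75 = 6061.5.

Government cost = 6061.5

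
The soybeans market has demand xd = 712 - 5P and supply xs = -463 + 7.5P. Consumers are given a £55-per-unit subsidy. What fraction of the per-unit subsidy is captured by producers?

Pre-subsidy: 712 - 5P = -463 + 7.5P gives P* = 94, x* = 242.
With the rebate, buyers effectively pay Pb = Ps − 55, where Ps is the price sellers receive.
Demand in terms of Ps becomes xd = 712 − 5(Ps − 55) = 987 - 5Ps. Setting this equal to supply: 987 - 5Ps = -463 + 7.5Ps, so Ps = 116.
Buyers pay Pb = 116 − 55 = 61; x' = -463 + 7.5·116 = 407.
Buyers' price falls by P* − Pb = 94 − 61 = 33; sellers' price rises by Ps − P* = 116 − 94 = 22.
So producers capture 22/55 = 0.4 of each unit of subsidy.

Producer share = 0.4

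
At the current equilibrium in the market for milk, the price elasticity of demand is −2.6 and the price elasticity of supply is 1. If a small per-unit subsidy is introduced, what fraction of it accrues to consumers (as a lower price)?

For a small subsidy around the equilibrium, the benefit split depends on the relative slopes, which at a point are proportional to the elasticities.
Buyer share = εs/(εs + |εd|) = 1/(1 + 2.6) = 5/18; seller share = |εd|/(εs + |εd|) = 13/18.

Consumer share = 5/18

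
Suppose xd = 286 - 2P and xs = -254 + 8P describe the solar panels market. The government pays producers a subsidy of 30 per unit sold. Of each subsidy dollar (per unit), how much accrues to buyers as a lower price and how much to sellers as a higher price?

Pre-subsidy: 286 - 2P = -254 + 8P gives P* = 54, x* = 178.
With the subsidy, sellers receive Ps = Pb + 30 for each unit, where Pb is the price buyers pay.
Supply in terms of Pb becomes xs = -254 + 8(Pb + 30) = -14 + 8Pb. Setting this equal to demand: 286 - 2Pb = -14 + 8Pb, so Pb = 30.
Sellers receive Ps = 30 + 30 = 60; x' = 286 − 2·30 = 226.
Buyers' price falls by P* − Pb = 54 − 30 = 24; sellers' price rises by Ps − P* = 60 − 54 = 6.

Buyers gain 24 per unit; sellers gain 6 per unit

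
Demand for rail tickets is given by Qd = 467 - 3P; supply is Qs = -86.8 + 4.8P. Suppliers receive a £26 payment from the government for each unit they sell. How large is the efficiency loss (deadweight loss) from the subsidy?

Deadweight loss = £624

Pre-subsidy: 467 - 3P = -86.8 + 4.8P gives P* = 71, Q* = 254.
With the subsidy, sellers receive Ps = Pb + 26 for each unit, where Pb is the price buyers pay.
Supply in terms of Pb becomes Qs = -86.8 + 4.8(Pb + 26) = 38 + 4.8Pb. Setting this equal to demand: 467 - 3Pb = 38 + 4.8Pb, so Pb = 55.
Sellers receive Ps = 55 + 26 = 81; Q' = 467 − 3·55 = 302.
The subsidy expands output by 302 − 254 = 48 past the efficient level; on those units the gap between marginal cost and willingness to pay runs from 0 up to 26.
DWL = ½ × 26 × 48 = 624.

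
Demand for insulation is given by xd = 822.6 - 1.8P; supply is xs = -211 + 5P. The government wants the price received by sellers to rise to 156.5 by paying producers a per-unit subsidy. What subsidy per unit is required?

At a seller price of 156.5, quantity supplied is -211 + 5·156.5 = 571.5.
Buyers absorb 571.5 only when they pay Pb with 822.6 − 1.8·Pb = 571.5, i.e. Pb = 139.5.
s = Ps − Pb = 156.5 − 139.5 = 17.

Required subsidy s = 17 per unit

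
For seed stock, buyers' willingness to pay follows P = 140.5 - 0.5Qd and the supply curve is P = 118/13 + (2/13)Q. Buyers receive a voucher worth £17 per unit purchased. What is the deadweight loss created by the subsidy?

Pre-subsidy: 140.5 - 0.5Q = 118/13 + (2/13)Q gives Q* = 201 and P* = 40.
With the rebate, buyers effectively pay Pb = Ps − 17, where Ps is the price sellers receive.
On the curves, Pb = 140.5 - 0.5Q and Ps = 118/13 + (2/13)Q; the wedge Ps − Pb = 17 gives 118/13 + (2/13)Q − (140.5 - 0.5Q) = 17, so Q' = 227.
Then Pb = 140.5 − 0.5·227 = 27 and Ps = 118/13 + (2/13)·227 = 44.
The subsidy expands output by 227 − 201 = 26 past the efficient level; on those units the gap between marginal cost and willingness to pay runs from 0 up to 17.
DWL = ½ × 17 × 26 = 221.

Deadweight loss = £221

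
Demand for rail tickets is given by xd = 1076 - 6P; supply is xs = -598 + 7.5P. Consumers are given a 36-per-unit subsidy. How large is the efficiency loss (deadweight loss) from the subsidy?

Deadweight loss = 2160

Pre-subsidy: 1076 - 6P = -598 + 7.5P gives P* = 124, x* = 332.
With the rebate, buyers effectively pay Pb = Ps − 36, where Ps is the price sellers receive.
Demand in terms of Ps becomes xd = 1076 − 6(Ps − 36) = 1292 - 6Ps. Setting this equal to supply: 1292 - 6Ps = -598 + 7.5Ps, so Ps = 140.
Buyers pay Pb = 140 − 36 = 104; x' = -598 + 7.5·140 = 452.
The subsidy expands output by 452 − 332 = 120 past the efficient level; on those units the gap between marginal cost and willingness to pay runs from 0 up to 36.
DWL = ½ × 36 × 120 = 2160.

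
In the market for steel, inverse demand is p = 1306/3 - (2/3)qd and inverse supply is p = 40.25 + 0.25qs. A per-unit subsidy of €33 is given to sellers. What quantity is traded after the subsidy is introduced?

q' = 467

Pre-subsidy: 1306/3 - (2/3)q = 40.25 + 0.25q gives q* = 431 and p* = 148.
With the subsidy, sellers receive ps = pb + 33 for each unit, where pb is the price buyers pay.
On the curves, pb = 1306/3 - (2/3)q and ps = 40.25 + 0.25q; the wedge ps − pb = 33 gives 40.25 + 0.25q − (1306/3 - (2/3)q) = 33, so q' = 467.
Then pb = 1306/3 − (2/3)·467 = 124 and ps = 40.25 + 0.25·467 = 157.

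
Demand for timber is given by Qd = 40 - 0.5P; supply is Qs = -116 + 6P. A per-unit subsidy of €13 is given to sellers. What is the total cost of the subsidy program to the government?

Government cost = €442

Pre-subsidy: 40 - 0.5P = -116 + 6P gives P* = 24, Q* = 28.
With the subsidy, sellers receive Ps = Pb + 13 for each unit, where Pb is the price buyers pay.
Supply in terms of Pb becomes Qs = -116 + 6(Pb + 13) = -38 + 6Pb. Setting this equal to demand: 40 - 0.5Pb = -38 + 6Pb, so Pb = 12.
Sellers receive Ps = 12 + 13 = 25; Q' = 40 − 0.5·12 = 34.
Government outlay = subsidy × quantity = 13 × 34 = 442.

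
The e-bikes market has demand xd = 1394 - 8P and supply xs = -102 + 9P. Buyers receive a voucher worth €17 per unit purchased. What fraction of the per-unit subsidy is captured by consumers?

Consumer share = 9/17

Pre-subsidy: 1394 - 8P = -102 + 9P gives P* = 88, x* = 690.
With the rebate, buyers effectively pay Pb = Ps − 17, where Ps is the price sellers receive.
Demand in terms of Ps becomes xd = 1394 − 8(Ps − 17) = 1530 - 8Ps. Setting this equal to supply: 1530 - 8Ps = -102 + 9Ps, so Ps = 96.
Buyers pay Pb = 96 − 17 = 79; x' = -102 + 9·96 = 762.
Buyers' price falls by P* − Pb = 88 − 79 = 9; sellers' price rises by Ps − P* = 96 − 88 = 8.
So consumers capture 9/17 = 9/17 of each unit of subsidy.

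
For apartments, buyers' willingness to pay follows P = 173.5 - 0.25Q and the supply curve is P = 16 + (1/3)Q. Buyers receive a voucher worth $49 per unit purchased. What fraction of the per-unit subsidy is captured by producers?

Producer share = 4/7

Pre-subsidy: 173.5 - 0.25Q = 16 + (1/3)Q gives Q* = 270 and P* = 106.
With the rebate, buyers effectively pay Pb = Ps − 49, where Ps is the price sellers receive.
On the curves, Pb = 173.5 - 0.25Q and Ps = 16 + (1/3)Q; the wedge Ps − Pb = 49 gives 16 + (1/3)Q − (173.5 - 0.25Q) = 49, so Q' = 354.
Then Pb = 173.5 − 0.25·354 = 85 and Ps = 16 + (1/3)·354 = 134.
Buyers' price falls by P* − Pb = 106 − 85 = 21; sellers' price rises by Ps − P* = 134 − 106 = 28.
So producers capture 28/49 = 4/7 of each unit of subsidy.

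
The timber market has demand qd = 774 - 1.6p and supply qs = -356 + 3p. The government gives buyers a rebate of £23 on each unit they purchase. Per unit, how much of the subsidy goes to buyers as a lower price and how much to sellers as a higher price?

Pre-subsidy: 774 - 1.6p = -356 + 3p gives p* = 5650/23, q* = 8762/23.
With the rebate, buyers effectively pay pb = ps − 23, where ps is the price sellers receive.
Demand in terms of ps becomes qd = 774 − 1.6(ps − 23) = 810.8 - 1.6ps. Setting this equal to supply: 810.8 - 1.6ps = -356 + 3ps, so ps = 5834/23.
Buyers pay pb = 5834/23 − 23 = 5305/23; q' = -356 + 3·(5834/23) = 9314/23.
Buyers' price falls by p* − pb = 5650/23 − 5305/23 = 15; sellers' price rises by ps − p* = 5834/23 − 5650/23 = 8.

Buyers gain £15 per unit; sellers gain £8 per unit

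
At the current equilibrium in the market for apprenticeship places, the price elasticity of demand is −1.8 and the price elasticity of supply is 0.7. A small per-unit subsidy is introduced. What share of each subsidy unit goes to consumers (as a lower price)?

Consumer share = 0.28

For a small subsidy around the equilibrium, the benefit split depends on the relative slopes, which at a point are proportional to the elasticities.
Buyer share = εs/(εs + |εd|) = 0.7/(0.7 + 1.8) = 0.28; seller share = |εd|/(εs + |εd|) = 0.72.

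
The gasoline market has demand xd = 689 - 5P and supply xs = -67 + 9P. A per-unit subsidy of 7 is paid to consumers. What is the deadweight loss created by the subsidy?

Deadweight loss = 78.75

Pre-subsidy: 689 - 5P = -67 + 9P gives P* = 54, x* = 419.
With the rebate, buyers effectively pay Pb = Ps − 7, where Ps is the price sellers receive.
Demand in terms of Ps becomes xd = 689 − 5(Ps − 7) = 724 - 5Ps. Setting this equal to supply: 724 - 5Ps = -67 + 9Ps, so Ps = 56.5.
Buyers pay Pb = 56.5 − 7 = 49.5; x' = -67 + 9·56.5 = 441.5.
The subsidy expands output by 441.5 − 419 = 22.5 past the efficient level; on those units the gap between marginal cost and willingness to pay runs from 0 up to 7.
DWL = ½ × 7 × 22.5 = 78.75.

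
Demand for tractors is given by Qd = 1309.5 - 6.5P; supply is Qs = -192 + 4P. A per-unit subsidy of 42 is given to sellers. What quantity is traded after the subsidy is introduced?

Pre-subsidy: 1309.5 - 6.5P = -192 + 4P gives P* = 143, Q* = 380.
With the subsidy, sellers receive Ps = Pb + 42 for each unit, where Pb is the price buyers pay.
Supply in terms of Pb becomes Qs = -192 + 4(Pb + 42) = -24 + 4Pb. Setting this equal to demand: 1309.5 - 6.5Pb = -24 + 4Pb, so Pb = 127.
Sellers receive Ps = 127 + 42 = 169; Q' = 1309.5 − 6.5·127 = 484.

Q' = 484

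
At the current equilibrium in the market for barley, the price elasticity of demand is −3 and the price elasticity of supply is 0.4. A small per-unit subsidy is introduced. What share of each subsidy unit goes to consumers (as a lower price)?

For a small subsidy around the equilibrium, the benefit split depends on the relative slopes, which at a point are proportional to the elasticities.
Buyer share = εs/(εs + |εd|) = 0.4/(0.4 + 3) = 2/17; seller share = |εd|/(εs + |εd|) = 15/17.

Consumer share = 2/17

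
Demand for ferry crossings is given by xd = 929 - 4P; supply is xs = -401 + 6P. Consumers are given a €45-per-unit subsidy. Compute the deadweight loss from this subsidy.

Deadweight loss = €2430

Pre-subsidy: 929 - 4P = -401 + 6P gives P* = 133, x* = 397.
With the rebate, buyers effectively pay Pb = Ps − 45, where Ps is the price sellers receive.
Demand in terms of Ps becomes xd = 929 − 4(Ps − 45) = 1109 - 4Ps. Setting this equal to supply: 1109 - 4Ps = -401 + 6Ps, so Ps = 151.
Buyers pay Pb = 151 − 45 = 106; x' = -401 + 6·151 = 505.
The subsidy expands output by 505 − 397 = 108 past the efficient level; on those units the gap between marginal cost and willingness to pay runs from 0 up to 45.
DWL = ½ × 45 × 108 = 2430.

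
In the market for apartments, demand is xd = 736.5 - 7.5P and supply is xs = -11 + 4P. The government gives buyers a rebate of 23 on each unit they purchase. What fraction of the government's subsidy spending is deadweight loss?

Pre-subsidy: 736.5 - 7.5P = -11 + 4P gives P* = 65, x* = 249.
With the rebate, buyers effectively pay Pb = Ps − 23, where Ps is the price sellers receive.
Demand in terms of Ps becomes xd = 736.5 − 7.5(Ps − 23) = 909 - 7.5Ps. Setting this equal to supply: 909 - 7.5Ps = -11 + 4Ps, so Ps = 80.
Buyers pay Pb = 80 − 23 = 57; x' = -11 + 4·80 = 309.
ΔCS = ½(249 + 309)(65 − 57) = 2232; ΔPS = ½(249 + 309)(80 − 65) = 4185.
Government spending = 23 × 309 = 7107.
DWL = ½ × 23 × (309 − 249) = 690; fraction = 690 / 7107 = 10/103.

DWL / government spending = 10/103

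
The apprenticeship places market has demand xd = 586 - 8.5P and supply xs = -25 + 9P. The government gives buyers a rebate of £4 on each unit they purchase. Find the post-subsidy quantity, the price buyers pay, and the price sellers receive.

Pre-subsidy: 586 - 8.5P = -25 + 9P gives P* = 1222/35, x* = 10123/35.
With the rebate, buyers effectively pay Pb = Ps − 4, where Ps is the price sellers receive.
Demand in terms of Ps becomes xd = 586 − 8.5(Ps − 4) = 620 - 8.5Ps. Setting this equal to supply: 620 - 8.5Ps = -25 + 9Ps, so Ps = 258/7.
Buyers pay Pb = 258/7 − 4 = 230/7; x' = -25 + 9·(258/7) = 2147/7.

x' = 2147/7; buyers pay 230/7; sellers receive 258/7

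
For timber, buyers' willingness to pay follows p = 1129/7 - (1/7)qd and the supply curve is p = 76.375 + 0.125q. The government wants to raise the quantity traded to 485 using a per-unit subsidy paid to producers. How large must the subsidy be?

At q = 485, from the demand curve buyers pay pb = 1129/7 − (1/7)·485 = 92; from the supply curve sellers need ps = 76.375 + 0.125·485 = 137.
The subsidy must fill the gap: s = ps − pb = 137 − 92 = 45.

Required subsidy s = 45 per unit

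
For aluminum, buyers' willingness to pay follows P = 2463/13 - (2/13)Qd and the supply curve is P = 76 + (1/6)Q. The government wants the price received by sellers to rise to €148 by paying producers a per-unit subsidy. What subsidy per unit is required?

At a seller price of 148, quantity supplied is -456 + 6·148 = 432.
Buyers absorb 432 only when they pay Pb = 2463/13 − (2/13)·432 = 123.
s = Ps − Pb = 148 − 123 = 25.

Required subsidy s = €25 per unit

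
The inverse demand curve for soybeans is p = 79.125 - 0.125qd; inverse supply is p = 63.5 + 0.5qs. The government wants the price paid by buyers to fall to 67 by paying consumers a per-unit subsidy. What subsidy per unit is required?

Required subsidy s = 45 per unit

At a buyer price of 67, quantity demanded is 633 − 8·67 = 97.
Sellers supply 97 only when they receive ps = 63.5 + 0.5·97 = 112.
s = ps − pb = 112 − 67 = 45.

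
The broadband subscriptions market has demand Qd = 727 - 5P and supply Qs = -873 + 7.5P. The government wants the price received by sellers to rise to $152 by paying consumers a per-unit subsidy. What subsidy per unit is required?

Required subsidy s = $60 per unit

At a seller price of 152, quantity supplied is -873 + 7.5·152 = 267.
Buyers absorb 267 only when they pay Pb with 727 − 5·Pb = 267, i.e. Pb = 92.
s = Ps − Pb = 152 − 92 = 60.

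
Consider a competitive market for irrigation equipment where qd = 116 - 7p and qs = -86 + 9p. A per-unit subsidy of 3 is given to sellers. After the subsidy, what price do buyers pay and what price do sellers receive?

Buyers pay 10.9375; sellers receive 13.9375

Pre-subsidy: 116 - 7p = -86 + 9p gives p* = 12.625, q* = 27.625.
With the subsidy, sellers receive ps = pb + 3 for each unit, where pb is the price buyers pay.
Supply in terms of pb becomes qs = -86 + 9(pb + 3) = -59 + 9pb. Setting this equal to demand: 116 - 7pb = -59 + 9pb, so pb = 10.9375.
Sellers receive ps = 10.9375 + 3 = 13.9375; q' = 116 − 7·10.9375 = 39.4375.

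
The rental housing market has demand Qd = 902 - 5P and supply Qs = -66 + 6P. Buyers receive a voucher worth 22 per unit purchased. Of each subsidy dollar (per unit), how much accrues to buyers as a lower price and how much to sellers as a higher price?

Buyers gain 12 per unit; sellers gain 10 per unit

Pre-subsidy: 902 - 5P = -66 + 6P gives P* = 88, Q* = 462.
With the rebate, buyers effectively pay Pb = Ps − 22, where Ps is the price sellers receive.
Demand in terms of Ps becomes Qd = 902 − 5(Ps − 22) = 1012 - 5Ps. Setting this equal to supply: 1012 - 5Ps = -66 + 6Ps, so Ps = 98.
Buyers pay Pb = 98 − 22 = 76; Q' = -66 + 6·98 = 522.
Buyers' price falls by P* − Pb = 88 − 76 = 12; sellers' price rises by Ps − P* = 98 − 88 = 10.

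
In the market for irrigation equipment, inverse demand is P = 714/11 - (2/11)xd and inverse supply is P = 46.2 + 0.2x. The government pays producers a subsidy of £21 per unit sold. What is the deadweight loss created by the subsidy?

Pre-subsidy: 714/11 - (2/11)x = 46.2 + 0.2x gives x* = 49 and P* = 56.
With the subsidy, sellers receive Ps = Pb + 21 for each unit, where Pb is the price buyers pay.
On the curves, Pb = 714/11 - (2/11)x and Ps = 46.2 + 0.2x; the wedge Ps − Pb = 21 gives 46.2 + 0.2x − (714/11 - (2/11)x) = 21, so x' = 104.
Then Pb = 714/11 − (2/11)·104 = 46 and Ps = 46.2 + 0.2·104 = 67.
The subsidy expands output by 104 − 49 = 55 past the efficient level; on those units the gap between marginal cost and willingness to pay runs from 0 up to 21.
DWL = ½ × 21 × 55 = 577.5.

Deadweight loss = £577.5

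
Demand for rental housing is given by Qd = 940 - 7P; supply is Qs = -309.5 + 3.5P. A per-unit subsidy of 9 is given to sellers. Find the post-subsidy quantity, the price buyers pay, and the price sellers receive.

Q' = 128; buyers pay 116; sellers receive 125

Pre-subsidy: 940 - 7P = -309.5 + 3.5P gives P* = 119, Q* = 107.
With the subsidy, sellers receive Ps = Pb + 9 for each unit, where Pb is the price buyers pay.
Supply in terms of Pb becomes Qs = -309.5 + 3.5(Pb + 9) = -278 + 3.5Pb. Setting this equal to demand: 940 - 7Pb = -278 + 3.5Pb, so Pb = 116.
Sellers receive Ps = 116 + 9 = 125; Q' = 940 − 7·116 = 128.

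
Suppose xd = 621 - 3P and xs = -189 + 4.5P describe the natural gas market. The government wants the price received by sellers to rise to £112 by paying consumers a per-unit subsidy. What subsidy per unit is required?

Required subsidy s = £10 per unit

At a seller price of 112, quantity supplied is -189 + 4.5·112 = 315.
Buyers absorb 315 only when they pay Pb with 621 − 3·Pb = 315, i.e. Pb = 102.
s = Ps − Pb = 112 − 102 = 10.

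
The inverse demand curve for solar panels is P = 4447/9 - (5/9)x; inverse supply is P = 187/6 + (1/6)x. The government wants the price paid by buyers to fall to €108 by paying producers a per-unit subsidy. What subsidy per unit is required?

At a buyer price of 108, quantity demanded is 889.4 − 1.8·108 = 695.
Sellers supply 695 only when they receive Ps = 187/6 + (1/6)·695 = 147.
s = Ps − Pb = 147 − 108 = 39.

Required subsidy s = €39 per unit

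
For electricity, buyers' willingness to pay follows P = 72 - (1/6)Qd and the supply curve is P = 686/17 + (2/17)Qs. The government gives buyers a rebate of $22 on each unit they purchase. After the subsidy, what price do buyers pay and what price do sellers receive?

Pre-subsidy: 72 - (1/6)Q = 686/17 + (2/17)Q gives Q* = 3228/29 and P* = 1550/29.
With the rebate, buyers effectively pay Pb = Ps − 22, where Ps is the price sellers receive.
On the curves, Pb = 72 - (1/6)Q and Ps = 686/17 + (2/17)Q; the wedge Ps − Pb = 22 gives 686/17 + (2/17)Q − (72 - (1/6)Q) = 22, so Q' = 5472/29.
Then Pb = 72 − (1/6)·(5472/29) = 1176/29 and Ps = 686/17 + (2/17)·(5472/29) = 1814/29.

Buyers pay 1176/29; sellers receive 1814/29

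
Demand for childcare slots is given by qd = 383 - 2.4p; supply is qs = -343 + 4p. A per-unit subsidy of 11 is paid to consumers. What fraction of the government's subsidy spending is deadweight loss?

Pre-subsidy: 383 - 2.4p = -343 + 4p gives p* = 113.4375, q* = 110.75.
With the rebate, buyers effectively pay pb = ps − 11, where ps is the price sellers receive.
Demand in terms of ps becomes qd = 383 − 2.4(ps − 11) = 409.4 - 2.4ps. Setting this equal to supply: 409.4 - 2.4ps = -343 + 4ps, so ps = 117.5625.
Buyers pay pb = 117.5625 − 11 = 106.5625; q' = -343 + 4·117.5625 = 127.25.
ΔCS = ½(110.75 + 127.25)(113.4375 − 106.5625) = 818.125; ΔPS = ½(110.75 + 127.25)(117.5625 − 113.4375) = 490.875.
Government spending = 11 × 127.25 = 1399.75.
DWL = ½ × 11 × (127.25 − 110.75) = 90.75; fraction = 90.75 / 1399.75 = 33/509.

DWL / government spending = 33/509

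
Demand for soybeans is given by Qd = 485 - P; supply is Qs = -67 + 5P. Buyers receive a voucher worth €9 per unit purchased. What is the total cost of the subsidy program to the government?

Pre-subsidy: 485 - P = -67 + 5P gives P* = 92, Q* = 393.
With the rebate, buyers effectively pay Pb = Ps − 9, where Ps is the price sellers receive.
Demand in terms of Ps becomes Qd = 485 − 1(Ps − 9) = 494 - Ps. Setting this equal to supply: 494 - Ps = -67 + 5Ps, so Ps = 93.5.
Buyers pay Pb = 93.5 − 9 = 84.5; Q' = -67 + 5·93.5 = 400.5.
Government outlay = subsidy × quantity = 9 × 400.5 = 3604.5.

Government cost = €3604.5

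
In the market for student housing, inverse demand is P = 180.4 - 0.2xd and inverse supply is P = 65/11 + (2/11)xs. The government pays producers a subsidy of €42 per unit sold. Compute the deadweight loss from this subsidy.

Pre-subsidy: 180.4 - 0.2x = 65/11 + (2/11)x gives x* = 457 and P* = 89.
With the subsidy, sellers receive Ps = Pb + 42 for each unit, where Pb is the price buyers pay.
On the curves, Pb = 180.4 - 0.2x and Ps = 65/11 + (2/11)x; the wedge Ps − Pb = 42 gives 65/11 + (2/11)x − (180.4 - 0.2x) = 42, so x' = 567.
Then Pb = 180.4 − 0.2·567 = 67 and Ps = 65/11 + (2/11)·567 = 109.
The subsidy expands output by 567 − 457 = 110 past the efficient level; on those units the gap between marginal cost and willingness to pay runs from 0 up to 42.
DWL = ½ × 42 × 110 = 2310.

Deadweight loss = €2310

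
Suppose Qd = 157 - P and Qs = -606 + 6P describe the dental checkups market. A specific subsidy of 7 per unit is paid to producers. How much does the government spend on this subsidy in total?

Pre-subsidy: 157 - P = -606 + 6P gives P* = 109, Q* = 48.
With the subsidy, sellers receive Ps = Pb + 7 for each unit, where Pb is the price buyers pay.
Supply in terms of Pb becomes Qs = -606 + 6(Pb + 7) = -564 + 6Pb. Setting this equal to demand: 157 - Pb = -564 + 6Pb, so Pb = 103.
Sellers receive Ps = 103 + 7 = 110; Q' = 157 − 1·103 = 54.
Government outlay = subsidy × quantity = 7 × 54 = 378.

Government cost = 378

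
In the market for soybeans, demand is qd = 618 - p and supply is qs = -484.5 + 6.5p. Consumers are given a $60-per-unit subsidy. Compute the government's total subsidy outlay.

Pre-subsidy: 618 - p = -484.5 + 6.5p gives p* = 147, q* = 471.
With the rebate, buyers effectively pay pb = ps − 60, where ps is the price sellers receive.
Demand in terms of ps becomes qd = 618 − 1(ps − 60) = 678 - ps. Setting this equal to supply: 678 - ps = -484.5 + 6.5ps, so ps = 155.
Buyers pay pb = 155 − 60 = 95; q' = -484.5 + 6.5·155 = 523.
Government outlay = subsidy × quantity = 60 × 523 = 31380.

Government cost = $31380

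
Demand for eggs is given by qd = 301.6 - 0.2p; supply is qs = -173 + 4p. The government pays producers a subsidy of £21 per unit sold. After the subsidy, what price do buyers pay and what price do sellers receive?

Pre-subsidy: 301.6 - 0.2p = -173 + 4p gives p* = 113, q* = 279.
With the subsidy, sellers receive ps = pb + 21 for each unit, where pb is the price buyers pay.
Supply in terms of pb becomes qs = -173 + 4(pb + 21) = -89 + 4pb. Setting this equal to demand: 301.6 - 0.2pb = -89 + 4pb, so pb = 93.
Sellers receive ps = 93 + 21 = 114; q' = 301.6 − 0.2·93 = 283.

Buyers pay £93; sellers receive £114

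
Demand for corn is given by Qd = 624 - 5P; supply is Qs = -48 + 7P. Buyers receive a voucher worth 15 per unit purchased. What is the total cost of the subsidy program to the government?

Government cost = 5816.25

Pre-subsidy: 624 - 5P = -48 + 7P gives P* = 56, Q* = 344.
With the rebate, buyers effectively pay Pb = Ps − 15, where Ps is the price sellers receive.
Demand in terms of Ps becomes Qd = 624 − 5(Ps − 15) = 699 - 5Ps. Setting this equal to supply: 699 - 5Ps = -48 + 7Ps, so Ps = 62.25.
Buyers pay Pb = 62.25 − 15 = 47.25; Q' = -48 + 7·62.25 = 387.75.
Government outlay = subsidy × quantity = 15 × 387.75 = 5816.25.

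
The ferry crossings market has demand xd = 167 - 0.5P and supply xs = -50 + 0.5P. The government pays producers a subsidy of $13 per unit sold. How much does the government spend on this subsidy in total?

Government cost = $802.75

Pre-subsidy: 167 - 0.5P = -50 + 0.5P gives P* = 217, x* = 58.5.
With the subsidy, sellers receive Ps = Pb + 13 for each unit, where Pb is the price buyers pay.
Supply in terms of Pb becomes xs = -50 + 0.5(Pb + 13) = -43.5 + 0.5Pb. Setting this equal to demand: 167 - 0.5Pb = -43.5 + 0.5Pb, so Pb = 210.5.
Sellers receive Ps = 210.5 + 13 = 223.5; x' = 167 − 0.5·210.5 = 61.75.
Government outlay = subsidy × quantity = 13 × 61.75 = 802.75.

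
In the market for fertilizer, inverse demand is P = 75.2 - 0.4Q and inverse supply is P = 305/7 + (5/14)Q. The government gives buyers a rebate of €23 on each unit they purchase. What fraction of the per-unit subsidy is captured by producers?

Pre-subsidy: 75.2 - 0.4Q = 305/7 + (5/14)Q gives Q* = 2214/53 and P* = 3100/53.
With the rebate, buyers effectively pay Pb = Ps − 23, where Ps is the price sellers receive.
On the curves, Pb = 75.2 - 0.4Q and Ps = 305/7 + (5/14)Q; the wedge Ps − Pb = 23 gives 305/7 + (5/14)Q − (75.2 - 0.4Q) = 23, so Q' = 3824/53.
Then Pb = 75.2 − 0.4·(3824/53) = 2456/53 and Ps = 305/7 + (5/14)·(3824/53) = 3675/53.
Buyers' price falls by P* − Pb = 3100/53 − 2456/53 = 644/53; sellers' price rises by Ps − P* = 3675/53 − 3100/53 = 575/53.
So producers capture (575/53)/23 = 25/53 of each unit of subsidy.

Producer share = 25/53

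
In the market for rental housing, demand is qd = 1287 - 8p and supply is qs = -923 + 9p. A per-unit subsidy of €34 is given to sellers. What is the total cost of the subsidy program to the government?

Pre-subsidy: 1287 - 8p = -923 + 9p gives p* = 130, q* = 247.
With the subsidy, sellers receive ps = pb + 34 for each unit, where pb is the price buyers pay.
Supply in terms of pb becomes qs = -923 + 9(pb + 34) = -617 + 9pb. Setting this equal to demand: 1287 - 8pb = -617 + 9pb, so pb = 112.
Sellers receive ps = 112 + 34 = 146; q' = 1287 − 8·112 = 391.
Government outlay = subsidy × quantity = 34 × 391 = 13294.

Government cost = €13294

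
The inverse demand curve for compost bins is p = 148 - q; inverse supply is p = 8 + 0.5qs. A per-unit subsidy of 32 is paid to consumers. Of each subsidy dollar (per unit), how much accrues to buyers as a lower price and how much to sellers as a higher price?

Pre-subsidy: 148 - q = 8 + 0.5q gives q* = 280/3 and p* = 164/3.
With the rebate, buyers effectively pay pb = ps − 32, where ps is the price sellers receive.
On the curves, pb = 148 - q and ps = 8 + 0.5q; the wedge ps − pb = 32 gives 8 + 0.5q − (148 - q) = 32, so q' = 344/3.
Then pb = 148 − 1·(344/3) = 100/3 and ps = 8 + 0.5·(344/3) = 196/3.
Buyers' price falls by p* − pb = 164/3 − 100/3 = 64/3; sellers' price rises by ps − p* = 196/3 − 164/3 = 32/3.

Buyers gain 64/3 per unit; sellers gain 32/3 per unit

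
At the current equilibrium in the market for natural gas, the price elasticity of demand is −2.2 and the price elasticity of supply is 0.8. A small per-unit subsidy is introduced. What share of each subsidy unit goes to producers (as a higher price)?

Producer share = 11/15

For a small subsidy around the equilibrium, the benefit split depends on the relative slopes, which at a point are proportional to the elasticities.
Buyer share = εs/(εs + |εd|) = 0.8/(0.8 + 2.2) = 4/15; seller share = |εd|/(εs + |εd|) = 11/15.
So producers capture 11/15 of the subsidy.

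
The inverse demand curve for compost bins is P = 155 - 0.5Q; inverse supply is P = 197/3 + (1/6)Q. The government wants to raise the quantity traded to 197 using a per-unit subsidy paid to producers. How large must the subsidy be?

At Q = 197, from the demand curve buyers pay Pb = 155 − 0.5·197 = 56.5; from the supply curve sellers need Ps = 197/3 + (1/6)·197 = 98.5.
The subsidy must fill the gap: s = Ps − Pb = 98.5 − 56.5 = 42.

Required subsidy s = 42 per unit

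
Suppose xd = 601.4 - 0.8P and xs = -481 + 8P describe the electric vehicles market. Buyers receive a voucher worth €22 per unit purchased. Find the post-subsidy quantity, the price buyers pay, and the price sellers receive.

x' = 519; buyers pay €103; sellers receive €125

Pre-subsidy: 601.4 - 0.8P = -481 + 8P gives P* = 123, x* = 503.
With the rebate, buyers effectively pay Pb = Ps − 22, where Ps is the price sellers receive.
Demand in terms of Ps becomes xd = 601.4 − 0.8(Ps − 22) = 619 - 0.8Ps. Setting this equal to supply: 619 - 0.8Ps = -481 + 8Ps, so Ps = 125.
Buyers pay Pb = 125 − 22 = 103; x' = -481 + 8·125 = 519.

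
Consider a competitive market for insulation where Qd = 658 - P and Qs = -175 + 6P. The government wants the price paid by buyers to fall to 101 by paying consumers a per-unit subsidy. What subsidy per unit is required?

At a buyer price of 101, quantity demanded is 658 − 1·101 = 557.
Sellers supply 557 only when they receive Ps with -175 + 6·Ps = 557, i.e. Ps = 122.
s = Ps − Pb = 122 − 101 = 21.

Required subsidy s = 21 per unit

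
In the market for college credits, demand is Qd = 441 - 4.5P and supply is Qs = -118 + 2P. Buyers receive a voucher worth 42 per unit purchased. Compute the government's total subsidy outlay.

Government cost = 61236/13

Pre-subsidy: 441 - 4.5P = -118 + 2P gives P* = 86, Q* = 54.
With the rebate, buyers effectively pay Pb = Ps − 42, where Ps is the price sellers receive.
Demand in terms of Ps becomes Qd = 441 − 4.5(Ps − 42) = 630 - 4.5Ps. Setting this equal to supply: 630 - 4.5Ps = -118 + 2Ps, so Ps = 1496/13.
Buyers pay Pb = 1496/13 − 42 = 950/13; Q' = -118 + 2·(1496/13) = 1458/13.
Government outlay = subsidy × quantity = 42 × 1458/13 = 61236/13.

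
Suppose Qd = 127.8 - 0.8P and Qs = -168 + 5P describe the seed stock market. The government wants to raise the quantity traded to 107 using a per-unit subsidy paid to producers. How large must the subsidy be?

Required subsidy s = 29 per unit

At Q = 107, invert demand for the buyer price: Pb = (127.8 − 107)/0.8 = 26; invert supply for the seller price: Ps = (107 − (-168))/5 = 55.
The subsidy must fill the gap: s = Ps − Pb = 55 − 26 = 29.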